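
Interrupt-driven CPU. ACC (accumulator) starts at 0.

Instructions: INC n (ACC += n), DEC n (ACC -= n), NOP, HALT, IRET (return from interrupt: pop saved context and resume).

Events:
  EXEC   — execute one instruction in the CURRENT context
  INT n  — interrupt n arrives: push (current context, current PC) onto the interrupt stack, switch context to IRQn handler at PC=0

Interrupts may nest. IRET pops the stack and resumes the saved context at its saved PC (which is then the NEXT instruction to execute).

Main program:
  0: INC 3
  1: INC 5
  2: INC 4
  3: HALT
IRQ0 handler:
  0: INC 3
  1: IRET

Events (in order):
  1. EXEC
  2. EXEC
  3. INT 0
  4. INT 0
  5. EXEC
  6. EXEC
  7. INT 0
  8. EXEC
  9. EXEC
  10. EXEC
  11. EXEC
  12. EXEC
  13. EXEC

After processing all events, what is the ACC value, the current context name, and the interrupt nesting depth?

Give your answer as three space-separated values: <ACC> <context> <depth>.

Answer: 21 MAIN 0

Derivation:
Event 1 (EXEC): [MAIN] PC=0: INC 3 -> ACC=3
Event 2 (EXEC): [MAIN] PC=1: INC 5 -> ACC=8
Event 3 (INT 0): INT 0 arrives: push (MAIN, PC=2), enter IRQ0 at PC=0 (depth now 1)
Event 4 (INT 0): INT 0 arrives: push (IRQ0, PC=0), enter IRQ0 at PC=0 (depth now 2)
Event 5 (EXEC): [IRQ0] PC=0: INC 3 -> ACC=11
Event 6 (EXEC): [IRQ0] PC=1: IRET -> resume IRQ0 at PC=0 (depth now 1)
Event 7 (INT 0): INT 0 arrives: push (IRQ0, PC=0), enter IRQ0 at PC=0 (depth now 2)
Event 8 (EXEC): [IRQ0] PC=0: INC 3 -> ACC=14
Event 9 (EXEC): [IRQ0] PC=1: IRET -> resume IRQ0 at PC=0 (depth now 1)
Event 10 (EXEC): [IRQ0] PC=0: INC 3 -> ACC=17
Event 11 (EXEC): [IRQ0] PC=1: IRET -> resume MAIN at PC=2 (depth now 0)
Event 12 (EXEC): [MAIN] PC=2: INC 4 -> ACC=21
Event 13 (EXEC): [MAIN] PC=3: HALT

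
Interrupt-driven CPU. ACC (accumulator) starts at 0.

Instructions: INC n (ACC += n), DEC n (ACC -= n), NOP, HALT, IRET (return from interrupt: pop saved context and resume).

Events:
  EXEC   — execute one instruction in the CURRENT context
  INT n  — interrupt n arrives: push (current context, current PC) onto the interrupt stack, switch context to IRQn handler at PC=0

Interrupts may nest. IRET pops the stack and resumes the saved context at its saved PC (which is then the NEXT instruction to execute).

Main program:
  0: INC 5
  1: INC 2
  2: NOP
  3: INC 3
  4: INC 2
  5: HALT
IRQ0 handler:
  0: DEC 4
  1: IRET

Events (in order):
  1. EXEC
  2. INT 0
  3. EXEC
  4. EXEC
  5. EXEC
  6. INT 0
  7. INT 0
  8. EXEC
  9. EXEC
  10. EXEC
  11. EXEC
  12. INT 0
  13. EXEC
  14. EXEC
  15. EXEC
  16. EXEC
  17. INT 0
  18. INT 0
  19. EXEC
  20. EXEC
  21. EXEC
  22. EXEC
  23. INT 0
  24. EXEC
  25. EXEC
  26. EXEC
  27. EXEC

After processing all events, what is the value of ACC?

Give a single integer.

Answer: -16

Derivation:
Event 1 (EXEC): [MAIN] PC=0: INC 5 -> ACC=5
Event 2 (INT 0): INT 0 arrives: push (MAIN, PC=1), enter IRQ0 at PC=0 (depth now 1)
Event 3 (EXEC): [IRQ0] PC=0: DEC 4 -> ACC=1
Event 4 (EXEC): [IRQ0] PC=1: IRET -> resume MAIN at PC=1 (depth now 0)
Event 5 (EXEC): [MAIN] PC=1: INC 2 -> ACC=3
Event 6 (INT 0): INT 0 arrives: push (MAIN, PC=2), enter IRQ0 at PC=0 (depth now 1)
Event 7 (INT 0): INT 0 arrives: push (IRQ0, PC=0), enter IRQ0 at PC=0 (depth now 2)
Event 8 (EXEC): [IRQ0] PC=0: DEC 4 -> ACC=-1
Event 9 (EXEC): [IRQ0] PC=1: IRET -> resume IRQ0 at PC=0 (depth now 1)
Event 10 (EXEC): [IRQ0] PC=0: DEC 4 -> ACC=-5
Event 11 (EXEC): [IRQ0] PC=1: IRET -> resume MAIN at PC=2 (depth now 0)
Event 12 (INT 0): INT 0 arrives: push (MAIN, PC=2), enter IRQ0 at PC=0 (depth now 1)
Event 13 (EXEC): [IRQ0] PC=0: DEC 4 -> ACC=-9
Event 14 (EXEC): [IRQ0] PC=1: IRET -> resume MAIN at PC=2 (depth now 0)
Event 15 (EXEC): [MAIN] PC=2: NOP
Event 16 (EXEC): [MAIN] PC=3: INC 3 -> ACC=-6
Event 17 (INT 0): INT 0 arrives: push (MAIN, PC=4), enter IRQ0 at PC=0 (depth now 1)
Event 18 (INT 0): INT 0 arrives: push (IRQ0, PC=0), enter IRQ0 at PC=0 (depth now 2)
Event 19 (EXEC): [IRQ0] PC=0: DEC 4 -> ACC=-10
Event 20 (EXEC): [IRQ0] PC=1: IRET -> resume IRQ0 at PC=0 (depth now 1)
Event 21 (EXEC): [IRQ0] PC=0: DEC 4 -> ACC=-14
Event 22 (EXEC): [IRQ0] PC=1: IRET -> resume MAIN at PC=4 (depth now 0)
Event 23 (INT 0): INT 0 arrives: push (MAIN, PC=4), enter IRQ0 at PC=0 (depth now 1)
Event 24 (EXEC): [IRQ0] PC=0: DEC 4 -> ACC=-18
Event 25 (EXEC): [IRQ0] PC=1: IRET -> resume MAIN at PC=4 (depth now 0)
Event 26 (EXEC): [MAIN] PC=4: INC 2 -> ACC=-16
Event 27 (EXEC): [MAIN] PC=5: HALT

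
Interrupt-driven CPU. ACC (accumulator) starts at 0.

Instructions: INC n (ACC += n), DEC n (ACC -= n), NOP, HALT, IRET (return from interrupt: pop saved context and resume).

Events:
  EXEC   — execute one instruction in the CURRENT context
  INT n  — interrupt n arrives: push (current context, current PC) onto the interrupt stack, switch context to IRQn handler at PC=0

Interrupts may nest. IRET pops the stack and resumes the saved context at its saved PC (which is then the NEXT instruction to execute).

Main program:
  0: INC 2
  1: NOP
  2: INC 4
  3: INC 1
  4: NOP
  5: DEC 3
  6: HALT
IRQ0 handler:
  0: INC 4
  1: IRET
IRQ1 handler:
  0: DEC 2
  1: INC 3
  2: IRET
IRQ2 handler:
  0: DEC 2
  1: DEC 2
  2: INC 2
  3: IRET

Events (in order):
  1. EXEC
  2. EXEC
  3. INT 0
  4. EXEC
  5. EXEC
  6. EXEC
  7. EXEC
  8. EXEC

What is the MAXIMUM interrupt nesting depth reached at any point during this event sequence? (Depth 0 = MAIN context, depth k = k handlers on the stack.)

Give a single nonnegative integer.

Event 1 (EXEC): [MAIN] PC=0: INC 2 -> ACC=2 [depth=0]
Event 2 (EXEC): [MAIN] PC=1: NOP [depth=0]
Event 3 (INT 0): INT 0 arrives: push (MAIN, PC=2), enter IRQ0 at PC=0 (depth now 1) [depth=1]
Event 4 (EXEC): [IRQ0] PC=0: INC 4 -> ACC=6 [depth=1]
Event 5 (EXEC): [IRQ0] PC=1: IRET -> resume MAIN at PC=2 (depth now 0) [depth=0]
Event 6 (EXEC): [MAIN] PC=2: INC 4 -> ACC=10 [depth=0]
Event 7 (EXEC): [MAIN] PC=3: INC 1 -> ACC=11 [depth=0]
Event 8 (EXEC): [MAIN] PC=4: NOP [depth=0]
Max depth observed: 1

Answer: 1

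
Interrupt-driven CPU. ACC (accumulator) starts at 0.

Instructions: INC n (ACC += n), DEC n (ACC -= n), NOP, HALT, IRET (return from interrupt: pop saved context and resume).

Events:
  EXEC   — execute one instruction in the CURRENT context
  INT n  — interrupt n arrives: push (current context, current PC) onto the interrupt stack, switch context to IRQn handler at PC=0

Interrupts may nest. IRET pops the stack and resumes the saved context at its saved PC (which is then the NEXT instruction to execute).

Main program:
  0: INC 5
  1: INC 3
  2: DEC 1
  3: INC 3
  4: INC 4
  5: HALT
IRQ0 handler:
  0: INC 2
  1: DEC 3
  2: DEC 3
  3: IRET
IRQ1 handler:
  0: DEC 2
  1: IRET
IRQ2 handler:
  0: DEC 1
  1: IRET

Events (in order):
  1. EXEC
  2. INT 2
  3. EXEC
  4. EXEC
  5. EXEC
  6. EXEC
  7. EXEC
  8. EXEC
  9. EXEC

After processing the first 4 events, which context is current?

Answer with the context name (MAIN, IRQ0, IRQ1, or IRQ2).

Event 1 (EXEC): [MAIN] PC=0: INC 5 -> ACC=5
Event 2 (INT 2): INT 2 arrives: push (MAIN, PC=1), enter IRQ2 at PC=0 (depth now 1)
Event 3 (EXEC): [IRQ2] PC=0: DEC 1 -> ACC=4
Event 4 (EXEC): [IRQ2] PC=1: IRET -> resume MAIN at PC=1 (depth now 0)

Answer: MAIN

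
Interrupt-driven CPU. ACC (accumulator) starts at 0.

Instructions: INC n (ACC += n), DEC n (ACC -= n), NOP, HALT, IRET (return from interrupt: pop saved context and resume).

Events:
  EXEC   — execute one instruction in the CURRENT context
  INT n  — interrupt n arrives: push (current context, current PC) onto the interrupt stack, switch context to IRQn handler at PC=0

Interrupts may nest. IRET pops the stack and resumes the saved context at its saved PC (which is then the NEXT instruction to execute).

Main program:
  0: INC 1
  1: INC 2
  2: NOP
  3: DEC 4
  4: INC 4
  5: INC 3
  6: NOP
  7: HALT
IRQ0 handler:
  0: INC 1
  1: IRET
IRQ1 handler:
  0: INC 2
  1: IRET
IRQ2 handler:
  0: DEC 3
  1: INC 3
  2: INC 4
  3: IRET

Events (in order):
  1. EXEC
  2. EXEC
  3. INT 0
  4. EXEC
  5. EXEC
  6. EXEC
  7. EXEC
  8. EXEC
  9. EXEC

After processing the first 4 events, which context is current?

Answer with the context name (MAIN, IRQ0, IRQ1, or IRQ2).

Answer: IRQ0

Derivation:
Event 1 (EXEC): [MAIN] PC=0: INC 1 -> ACC=1
Event 2 (EXEC): [MAIN] PC=1: INC 2 -> ACC=3
Event 3 (INT 0): INT 0 arrives: push (MAIN, PC=2), enter IRQ0 at PC=0 (depth now 1)
Event 4 (EXEC): [IRQ0] PC=0: INC 1 -> ACC=4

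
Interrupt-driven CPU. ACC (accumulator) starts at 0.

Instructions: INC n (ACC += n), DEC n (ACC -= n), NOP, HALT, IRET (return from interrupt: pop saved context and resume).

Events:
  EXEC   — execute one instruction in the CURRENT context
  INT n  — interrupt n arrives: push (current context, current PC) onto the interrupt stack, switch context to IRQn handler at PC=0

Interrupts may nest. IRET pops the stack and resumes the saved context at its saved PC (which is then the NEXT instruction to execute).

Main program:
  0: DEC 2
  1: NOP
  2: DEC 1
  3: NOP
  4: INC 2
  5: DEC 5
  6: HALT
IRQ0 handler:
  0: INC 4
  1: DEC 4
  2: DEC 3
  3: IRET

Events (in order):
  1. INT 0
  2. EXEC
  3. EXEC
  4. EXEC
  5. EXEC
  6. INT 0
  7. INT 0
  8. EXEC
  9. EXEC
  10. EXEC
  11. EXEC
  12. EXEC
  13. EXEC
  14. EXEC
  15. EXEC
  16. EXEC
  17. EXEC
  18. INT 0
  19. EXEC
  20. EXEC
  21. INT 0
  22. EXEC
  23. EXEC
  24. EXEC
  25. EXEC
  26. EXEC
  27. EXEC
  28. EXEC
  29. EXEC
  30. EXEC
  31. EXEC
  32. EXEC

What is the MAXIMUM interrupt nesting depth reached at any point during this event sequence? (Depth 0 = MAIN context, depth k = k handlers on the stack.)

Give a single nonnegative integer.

Event 1 (INT 0): INT 0 arrives: push (MAIN, PC=0), enter IRQ0 at PC=0 (depth now 1) [depth=1]
Event 2 (EXEC): [IRQ0] PC=0: INC 4 -> ACC=4 [depth=1]
Event 3 (EXEC): [IRQ0] PC=1: DEC 4 -> ACC=0 [depth=1]
Event 4 (EXEC): [IRQ0] PC=2: DEC 3 -> ACC=-3 [depth=1]
Event 5 (EXEC): [IRQ0] PC=3: IRET -> resume MAIN at PC=0 (depth now 0) [depth=0]
Event 6 (INT 0): INT 0 arrives: push (MAIN, PC=0), enter IRQ0 at PC=0 (depth now 1) [depth=1]
Event 7 (INT 0): INT 0 arrives: push (IRQ0, PC=0), enter IRQ0 at PC=0 (depth now 2) [depth=2]
Event 8 (EXEC): [IRQ0] PC=0: INC 4 -> ACC=1 [depth=2]
Event 9 (EXEC): [IRQ0] PC=1: DEC 4 -> ACC=-3 [depth=2]
Event 10 (EXEC): [IRQ0] PC=2: DEC 3 -> ACC=-6 [depth=2]
Event 11 (EXEC): [IRQ0] PC=3: IRET -> resume IRQ0 at PC=0 (depth now 1) [depth=1]
Event 12 (EXEC): [IRQ0] PC=0: INC 4 -> ACC=-2 [depth=1]
Event 13 (EXEC): [IRQ0] PC=1: DEC 4 -> ACC=-6 [depth=1]
Event 14 (EXEC): [IRQ0] PC=2: DEC 3 -> ACC=-9 [depth=1]
Event 15 (EXEC): [IRQ0] PC=3: IRET -> resume MAIN at PC=0 (depth now 0) [depth=0]
Event 16 (EXEC): [MAIN] PC=0: DEC 2 -> ACC=-11 [depth=0]
Event 17 (EXEC): [MAIN] PC=1: NOP [depth=0]
Event 18 (INT 0): INT 0 arrives: push (MAIN, PC=2), enter IRQ0 at PC=0 (depth now 1) [depth=1]
Event 19 (EXEC): [IRQ0] PC=0: INC 4 -> ACC=-7 [depth=1]
Event 20 (EXEC): [IRQ0] PC=1: DEC 4 -> ACC=-11 [depth=1]
Event 21 (INT 0): INT 0 arrives: push (IRQ0, PC=2), enter IRQ0 at PC=0 (depth now 2) [depth=2]
Event 22 (EXEC): [IRQ0] PC=0: INC 4 -> ACC=-7 [depth=2]
Event 23 (EXEC): [IRQ0] PC=1: DEC 4 -> ACC=-11 [depth=2]
Event 24 (EXEC): [IRQ0] PC=2: DEC 3 -> ACC=-14 [depth=2]
Event 25 (EXEC): [IRQ0] PC=3: IRET -> resume IRQ0 at PC=2 (depth now 1) [depth=1]
Event 26 (EXEC): [IRQ0] PC=2: DEC 3 -> ACC=-17 [depth=1]
Event 27 (EXEC): [IRQ0] PC=3: IRET -> resume MAIN at PC=2 (depth now 0) [depth=0]
Event 28 (EXEC): [MAIN] PC=2: DEC 1 -> ACC=-18 [depth=0]
Event 29 (EXEC): [MAIN] PC=3: NOP [depth=0]
Event 30 (EXEC): [MAIN] PC=4: INC 2 -> ACC=-16 [depth=0]
Event 31 (EXEC): [MAIN] PC=5: DEC 5 -> ACC=-21 [depth=0]
Event 32 (EXEC): [MAIN] PC=6: HALT [depth=0]
Max depth observed: 2

Answer: 2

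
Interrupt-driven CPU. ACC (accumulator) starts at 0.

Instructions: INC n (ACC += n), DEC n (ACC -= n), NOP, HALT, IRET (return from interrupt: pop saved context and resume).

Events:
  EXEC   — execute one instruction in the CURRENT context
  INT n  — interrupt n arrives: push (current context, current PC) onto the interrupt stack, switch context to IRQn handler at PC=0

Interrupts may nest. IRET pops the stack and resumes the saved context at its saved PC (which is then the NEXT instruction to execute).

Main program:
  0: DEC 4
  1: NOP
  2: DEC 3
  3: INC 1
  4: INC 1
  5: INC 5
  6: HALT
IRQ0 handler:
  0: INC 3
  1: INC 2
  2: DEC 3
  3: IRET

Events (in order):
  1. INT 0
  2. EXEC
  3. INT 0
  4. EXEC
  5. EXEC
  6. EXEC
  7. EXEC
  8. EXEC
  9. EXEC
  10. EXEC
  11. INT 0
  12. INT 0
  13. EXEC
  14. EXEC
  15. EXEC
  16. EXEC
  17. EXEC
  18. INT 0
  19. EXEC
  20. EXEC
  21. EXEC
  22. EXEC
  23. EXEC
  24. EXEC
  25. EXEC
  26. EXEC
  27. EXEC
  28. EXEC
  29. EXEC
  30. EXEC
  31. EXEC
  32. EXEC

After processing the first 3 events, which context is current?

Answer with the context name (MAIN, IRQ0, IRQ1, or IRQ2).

Event 1 (INT 0): INT 0 arrives: push (MAIN, PC=0), enter IRQ0 at PC=0 (depth now 1)
Event 2 (EXEC): [IRQ0] PC=0: INC 3 -> ACC=3
Event 3 (INT 0): INT 0 arrives: push (IRQ0, PC=1), enter IRQ0 at PC=0 (depth now 2)

Answer: IRQ0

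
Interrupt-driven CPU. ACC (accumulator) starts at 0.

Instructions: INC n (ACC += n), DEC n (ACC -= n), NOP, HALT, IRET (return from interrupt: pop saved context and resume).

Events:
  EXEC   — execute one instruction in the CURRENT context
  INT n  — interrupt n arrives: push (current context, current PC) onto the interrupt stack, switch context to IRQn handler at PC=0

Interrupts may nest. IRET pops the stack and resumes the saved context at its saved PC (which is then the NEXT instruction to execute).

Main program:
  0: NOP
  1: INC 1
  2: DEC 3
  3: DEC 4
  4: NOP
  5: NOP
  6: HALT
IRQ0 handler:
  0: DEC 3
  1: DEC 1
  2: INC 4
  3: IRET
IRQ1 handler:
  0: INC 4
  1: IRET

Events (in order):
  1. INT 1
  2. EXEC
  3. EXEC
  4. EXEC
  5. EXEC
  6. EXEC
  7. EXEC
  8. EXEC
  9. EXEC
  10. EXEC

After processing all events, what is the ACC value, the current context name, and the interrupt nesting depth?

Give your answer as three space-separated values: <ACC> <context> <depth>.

Answer: -2 MAIN 0

Derivation:
Event 1 (INT 1): INT 1 arrives: push (MAIN, PC=0), enter IRQ1 at PC=0 (depth now 1)
Event 2 (EXEC): [IRQ1] PC=0: INC 4 -> ACC=4
Event 3 (EXEC): [IRQ1] PC=1: IRET -> resume MAIN at PC=0 (depth now 0)
Event 4 (EXEC): [MAIN] PC=0: NOP
Event 5 (EXEC): [MAIN] PC=1: INC 1 -> ACC=5
Event 6 (EXEC): [MAIN] PC=2: DEC 3 -> ACC=2
Event 7 (EXEC): [MAIN] PC=3: DEC 4 -> ACC=-2
Event 8 (EXEC): [MAIN] PC=4: NOP
Event 9 (EXEC): [MAIN] PC=5: NOP
Event 10 (EXEC): [MAIN] PC=6: HALT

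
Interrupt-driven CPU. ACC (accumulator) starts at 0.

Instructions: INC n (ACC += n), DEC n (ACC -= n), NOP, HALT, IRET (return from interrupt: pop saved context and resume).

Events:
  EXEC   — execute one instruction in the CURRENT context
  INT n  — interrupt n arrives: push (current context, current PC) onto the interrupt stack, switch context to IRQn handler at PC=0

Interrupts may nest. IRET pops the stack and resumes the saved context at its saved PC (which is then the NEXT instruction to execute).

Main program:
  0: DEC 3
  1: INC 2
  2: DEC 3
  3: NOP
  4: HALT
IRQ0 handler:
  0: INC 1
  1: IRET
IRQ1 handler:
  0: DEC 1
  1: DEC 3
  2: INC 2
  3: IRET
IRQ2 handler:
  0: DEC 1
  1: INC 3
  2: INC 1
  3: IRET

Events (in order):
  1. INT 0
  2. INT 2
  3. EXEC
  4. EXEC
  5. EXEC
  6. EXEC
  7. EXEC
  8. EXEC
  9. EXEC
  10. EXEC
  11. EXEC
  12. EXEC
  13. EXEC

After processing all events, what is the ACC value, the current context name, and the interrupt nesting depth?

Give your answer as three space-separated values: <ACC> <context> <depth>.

Answer: 0 MAIN 0

Derivation:
Event 1 (INT 0): INT 0 arrives: push (MAIN, PC=0), enter IRQ0 at PC=0 (depth now 1)
Event 2 (INT 2): INT 2 arrives: push (IRQ0, PC=0), enter IRQ2 at PC=0 (depth now 2)
Event 3 (EXEC): [IRQ2] PC=0: DEC 1 -> ACC=-1
Event 4 (EXEC): [IRQ2] PC=1: INC 3 -> ACC=2
Event 5 (EXEC): [IRQ2] PC=2: INC 1 -> ACC=3
Event 6 (EXEC): [IRQ2] PC=3: IRET -> resume IRQ0 at PC=0 (depth now 1)
Event 7 (EXEC): [IRQ0] PC=0: INC 1 -> ACC=4
Event 8 (EXEC): [IRQ0] PC=1: IRET -> resume MAIN at PC=0 (depth now 0)
Event 9 (EXEC): [MAIN] PC=0: DEC 3 -> ACC=1
Event 10 (EXEC): [MAIN] PC=1: INC 2 -> ACC=3
Event 11 (EXEC): [MAIN] PC=2: DEC 3 -> ACC=0
Event 12 (EXEC): [MAIN] PC=3: NOP
Event 13 (EXEC): [MAIN] PC=4: HALT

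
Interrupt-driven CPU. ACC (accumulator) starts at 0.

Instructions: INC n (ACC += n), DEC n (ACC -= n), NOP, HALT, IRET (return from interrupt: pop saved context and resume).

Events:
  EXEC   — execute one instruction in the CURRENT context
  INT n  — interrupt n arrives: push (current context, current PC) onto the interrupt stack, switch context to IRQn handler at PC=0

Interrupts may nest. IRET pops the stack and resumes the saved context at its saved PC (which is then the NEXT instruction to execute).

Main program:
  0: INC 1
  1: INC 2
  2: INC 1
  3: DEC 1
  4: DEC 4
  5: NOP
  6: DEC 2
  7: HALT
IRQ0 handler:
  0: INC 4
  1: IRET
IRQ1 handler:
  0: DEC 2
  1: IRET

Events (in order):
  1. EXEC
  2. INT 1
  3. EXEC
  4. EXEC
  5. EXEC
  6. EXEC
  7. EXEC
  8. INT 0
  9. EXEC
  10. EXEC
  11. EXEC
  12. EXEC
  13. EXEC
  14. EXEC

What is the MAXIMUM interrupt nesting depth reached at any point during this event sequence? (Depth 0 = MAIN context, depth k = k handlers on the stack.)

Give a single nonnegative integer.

Answer: 1

Derivation:
Event 1 (EXEC): [MAIN] PC=0: INC 1 -> ACC=1 [depth=0]
Event 2 (INT 1): INT 1 arrives: push (MAIN, PC=1), enter IRQ1 at PC=0 (depth now 1) [depth=1]
Event 3 (EXEC): [IRQ1] PC=0: DEC 2 -> ACC=-1 [depth=1]
Event 4 (EXEC): [IRQ1] PC=1: IRET -> resume MAIN at PC=1 (depth now 0) [depth=0]
Event 5 (EXEC): [MAIN] PC=1: INC 2 -> ACC=1 [depth=0]
Event 6 (EXEC): [MAIN] PC=2: INC 1 -> ACC=2 [depth=0]
Event 7 (EXEC): [MAIN] PC=3: DEC 1 -> ACC=1 [depth=0]
Event 8 (INT 0): INT 0 arrives: push (MAIN, PC=4), enter IRQ0 at PC=0 (depth now 1) [depth=1]
Event 9 (EXEC): [IRQ0] PC=0: INC 4 -> ACC=5 [depth=1]
Event 10 (EXEC): [IRQ0] PC=1: IRET -> resume MAIN at PC=4 (depth now 0) [depth=0]
Event 11 (EXEC): [MAIN] PC=4: DEC 4 -> ACC=1 [depth=0]
Event 12 (EXEC): [MAIN] PC=5: NOP [depth=0]
Event 13 (EXEC): [MAIN] PC=6: DEC 2 -> ACC=-1 [depth=0]
Event 14 (EXEC): [MAIN] PC=7: HALT [depth=0]
Max depth observed: 1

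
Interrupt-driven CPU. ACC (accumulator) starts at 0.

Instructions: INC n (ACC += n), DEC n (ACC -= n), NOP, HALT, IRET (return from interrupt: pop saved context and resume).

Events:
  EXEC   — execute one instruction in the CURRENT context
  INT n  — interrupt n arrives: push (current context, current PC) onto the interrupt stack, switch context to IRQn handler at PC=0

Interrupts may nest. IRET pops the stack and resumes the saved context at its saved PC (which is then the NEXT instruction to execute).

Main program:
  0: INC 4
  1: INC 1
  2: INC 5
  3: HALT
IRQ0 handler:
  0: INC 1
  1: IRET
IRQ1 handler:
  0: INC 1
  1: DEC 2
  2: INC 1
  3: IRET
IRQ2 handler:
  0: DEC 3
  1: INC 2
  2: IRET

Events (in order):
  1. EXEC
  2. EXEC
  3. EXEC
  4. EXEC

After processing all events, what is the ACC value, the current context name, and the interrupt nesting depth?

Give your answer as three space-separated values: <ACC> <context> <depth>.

Answer: 10 MAIN 0

Derivation:
Event 1 (EXEC): [MAIN] PC=0: INC 4 -> ACC=4
Event 2 (EXEC): [MAIN] PC=1: INC 1 -> ACC=5
Event 3 (EXEC): [MAIN] PC=2: INC 5 -> ACC=10
Event 4 (EXEC): [MAIN] PC=3: HALT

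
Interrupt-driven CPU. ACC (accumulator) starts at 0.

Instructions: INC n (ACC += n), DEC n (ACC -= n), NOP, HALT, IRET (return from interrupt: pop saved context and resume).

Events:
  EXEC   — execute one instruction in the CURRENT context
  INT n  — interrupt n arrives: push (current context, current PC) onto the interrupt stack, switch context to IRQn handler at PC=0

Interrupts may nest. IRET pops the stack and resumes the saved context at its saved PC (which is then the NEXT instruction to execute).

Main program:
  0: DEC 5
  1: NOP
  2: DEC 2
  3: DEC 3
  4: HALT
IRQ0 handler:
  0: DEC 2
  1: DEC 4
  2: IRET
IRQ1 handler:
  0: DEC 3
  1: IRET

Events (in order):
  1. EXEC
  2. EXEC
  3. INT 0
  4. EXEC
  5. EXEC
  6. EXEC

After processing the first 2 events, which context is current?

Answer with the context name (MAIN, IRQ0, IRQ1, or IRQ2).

Answer: MAIN

Derivation:
Event 1 (EXEC): [MAIN] PC=0: DEC 5 -> ACC=-5
Event 2 (EXEC): [MAIN] PC=1: NOP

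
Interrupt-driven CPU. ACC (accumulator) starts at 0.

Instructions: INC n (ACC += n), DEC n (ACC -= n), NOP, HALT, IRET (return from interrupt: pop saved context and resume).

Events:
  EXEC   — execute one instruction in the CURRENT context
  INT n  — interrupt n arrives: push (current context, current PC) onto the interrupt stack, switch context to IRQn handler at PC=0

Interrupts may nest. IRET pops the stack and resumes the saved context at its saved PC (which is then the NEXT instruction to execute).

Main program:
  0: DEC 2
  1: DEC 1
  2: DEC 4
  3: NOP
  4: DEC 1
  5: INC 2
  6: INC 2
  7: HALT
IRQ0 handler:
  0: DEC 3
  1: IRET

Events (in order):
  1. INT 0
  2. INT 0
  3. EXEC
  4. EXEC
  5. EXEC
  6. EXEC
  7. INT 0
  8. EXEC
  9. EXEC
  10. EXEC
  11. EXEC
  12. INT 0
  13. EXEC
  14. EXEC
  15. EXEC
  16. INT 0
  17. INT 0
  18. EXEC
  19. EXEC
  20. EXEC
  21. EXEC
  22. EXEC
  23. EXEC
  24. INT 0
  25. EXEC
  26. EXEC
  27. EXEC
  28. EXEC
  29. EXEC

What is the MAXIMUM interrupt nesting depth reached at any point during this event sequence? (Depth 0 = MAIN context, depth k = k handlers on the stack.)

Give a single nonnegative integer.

Answer: 2

Derivation:
Event 1 (INT 0): INT 0 arrives: push (MAIN, PC=0), enter IRQ0 at PC=0 (depth now 1) [depth=1]
Event 2 (INT 0): INT 0 arrives: push (IRQ0, PC=0), enter IRQ0 at PC=0 (depth now 2) [depth=2]
Event 3 (EXEC): [IRQ0] PC=0: DEC 3 -> ACC=-3 [depth=2]
Event 4 (EXEC): [IRQ0] PC=1: IRET -> resume IRQ0 at PC=0 (depth now 1) [depth=1]
Event 5 (EXEC): [IRQ0] PC=0: DEC 3 -> ACC=-6 [depth=1]
Event 6 (EXEC): [IRQ0] PC=1: IRET -> resume MAIN at PC=0 (depth now 0) [depth=0]
Event 7 (INT 0): INT 0 arrives: push (MAIN, PC=0), enter IRQ0 at PC=0 (depth now 1) [depth=1]
Event 8 (EXEC): [IRQ0] PC=0: DEC 3 -> ACC=-9 [depth=1]
Event 9 (EXEC): [IRQ0] PC=1: IRET -> resume MAIN at PC=0 (depth now 0) [depth=0]
Event 10 (EXEC): [MAIN] PC=0: DEC 2 -> ACC=-11 [depth=0]
Event 11 (EXEC): [MAIN] PC=1: DEC 1 -> ACC=-12 [depth=0]
Event 12 (INT 0): INT 0 arrives: push (MAIN, PC=2), enter IRQ0 at PC=0 (depth now 1) [depth=1]
Event 13 (EXEC): [IRQ0] PC=0: DEC 3 -> ACC=-15 [depth=1]
Event 14 (EXEC): [IRQ0] PC=1: IRET -> resume MAIN at PC=2 (depth now 0) [depth=0]
Event 15 (EXEC): [MAIN] PC=2: DEC 4 -> ACC=-19 [depth=0]
Event 16 (INT 0): INT 0 arrives: push (MAIN, PC=3), enter IRQ0 at PC=0 (depth now 1) [depth=1]
Event 17 (INT 0): INT 0 arrives: push (IRQ0, PC=0), enter IRQ0 at PC=0 (depth now 2) [depth=2]
Event 18 (EXEC): [IRQ0] PC=0: DEC 3 -> ACC=-22 [depth=2]
Event 19 (EXEC): [IRQ0] PC=1: IRET -> resume IRQ0 at PC=0 (depth now 1) [depth=1]
Event 20 (EXEC): [IRQ0] PC=0: DEC 3 -> ACC=-25 [depth=1]
Event 21 (EXEC): [IRQ0] PC=1: IRET -> resume MAIN at PC=3 (depth now 0) [depth=0]
Event 22 (EXEC): [MAIN] PC=3: NOP [depth=0]
Event 23 (EXEC): [MAIN] PC=4: DEC 1 -> ACC=-26 [depth=0]
Event 24 (INT 0): INT 0 arrives: push (MAIN, PC=5), enter IRQ0 at PC=0 (depth now 1) [depth=1]
Event 25 (EXEC): [IRQ0] PC=0: DEC 3 -> ACC=-29 [depth=1]
Event 26 (EXEC): [IRQ0] PC=1: IRET -> resume MAIN at PC=5 (depth now 0) [depth=0]
Event 27 (EXEC): [MAIN] PC=5: INC 2 -> ACC=-27 [depth=0]
Event 28 (EXEC): [MAIN] PC=6: INC 2 -> ACC=-25 [depth=0]
Event 29 (EXEC): [MAIN] PC=7: HALT [depth=0]
Max depth observed: 2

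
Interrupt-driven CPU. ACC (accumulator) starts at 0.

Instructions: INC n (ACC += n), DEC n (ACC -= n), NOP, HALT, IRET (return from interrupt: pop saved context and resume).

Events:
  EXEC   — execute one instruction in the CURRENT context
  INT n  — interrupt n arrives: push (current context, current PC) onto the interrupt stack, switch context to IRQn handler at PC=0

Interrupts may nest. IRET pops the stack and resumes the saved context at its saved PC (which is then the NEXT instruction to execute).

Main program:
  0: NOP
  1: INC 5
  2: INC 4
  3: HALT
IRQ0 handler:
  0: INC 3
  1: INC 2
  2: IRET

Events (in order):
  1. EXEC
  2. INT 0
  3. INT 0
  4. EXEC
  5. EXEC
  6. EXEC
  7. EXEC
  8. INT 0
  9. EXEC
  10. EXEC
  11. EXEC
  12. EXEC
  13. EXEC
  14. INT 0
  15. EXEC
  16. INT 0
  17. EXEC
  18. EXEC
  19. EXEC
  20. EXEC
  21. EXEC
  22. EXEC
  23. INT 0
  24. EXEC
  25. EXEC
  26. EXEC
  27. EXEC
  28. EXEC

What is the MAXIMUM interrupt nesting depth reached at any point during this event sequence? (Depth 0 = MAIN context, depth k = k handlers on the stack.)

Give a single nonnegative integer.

Event 1 (EXEC): [MAIN] PC=0: NOP [depth=0]
Event 2 (INT 0): INT 0 arrives: push (MAIN, PC=1), enter IRQ0 at PC=0 (depth now 1) [depth=1]
Event 3 (INT 0): INT 0 arrives: push (IRQ0, PC=0), enter IRQ0 at PC=0 (depth now 2) [depth=2]
Event 4 (EXEC): [IRQ0] PC=0: INC 3 -> ACC=3 [depth=2]
Event 5 (EXEC): [IRQ0] PC=1: INC 2 -> ACC=5 [depth=2]
Event 6 (EXEC): [IRQ0] PC=2: IRET -> resume IRQ0 at PC=0 (depth now 1) [depth=1]
Event 7 (EXEC): [IRQ0] PC=0: INC 3 -> ACC=8 [depth=1]
Event 8 (INT 0): INT 0 arrives: push (IRQ0, PC=1), enter IRQ0 at PC=0 (depth now 2) [depth=2]
Event 9 (EXEC): [IRQ0] PC=0: INC 3 -> ACC=11 [depth=2]
Event 10 (EXEC): [IRQ0] PC=1: INC 2 -> ACC=13 [depth=2]
Event 11 (EXEC): [IRQ0] PC=2: IRET -> resume IRQ0 at PC=1 (depth now 1) [depth=1]
Event 12 (EXEC): [IRQ0] PC=1: INC 2 -> ACC=15 [depth=1]
Event 13 (EXEC): [IRQ0] PC=2: IRET -> resume MAIN at PC=1 (depth now 0) [depth=0]
Event 14 (INT 0): INT 0 arrives: push (MAIN, PC=1), enter IRQ0 at PC=0 (depth now 1) [depth=1]
Event 15 (EXEC): [IRQ0] PC=0: INC 3 -> ACC=18 [depth=1]
Event 16 (INT 0): INT 0 arrives: push (IRQ0, PC=1), enter IRQ0 at PC=0 (depth now 2) [depth=2]
Event 17 (EXEC): [IRQ0] PC=0: INC 3 -> ACC=21 [depth=2]
Event 18 (EXEC): [IRQ0] PC=1: INC 2 -> ACC=23 [depth=2]
Event 19 (EXEC): [IRQ0] PC=2: IRET -> resume IRQ0 at PC=1 (depth now 1) [depth=1]
Event 20 (EXEC): [IRQ0] PC=1: INC 2 -> ACC=25 [depth=1]
Event 21 (EXEC): [IRQ0] PC=2: IRET -> resume MAIN at PC=1 (depth now 0) [depth=0]
Event 22 (EXEC): [MAIN] PC=1: INC 5 -> ACC=30 [depth=0]
Event 23 (INT 0): INT 0 arrives: push (MAIN, PC=2), enter IRQ0 at PC=0 (depth now 1) [depth=1]
Event 24 (EXEC): [IRQ0] PC=0: INC 3 -> ACC=33 [depth=1]
Event 25 (EXEC): [IRQ0] PC=1: INC 2 -> ACC=35 [depth=1]
Event 26 (EXEC): [IRQ0] PC=2: IRET -> resume MAIN at PC=2 (depth now 0) [depth=0]
Event 27 (EXEC): [MAIN] PC=2: INC 4 -> ACC=39 [depth=0]
Event 28 (EXEC): [MAIN] PC=3: HALT [depth=0]
Max depth observed: 2

Answer: 2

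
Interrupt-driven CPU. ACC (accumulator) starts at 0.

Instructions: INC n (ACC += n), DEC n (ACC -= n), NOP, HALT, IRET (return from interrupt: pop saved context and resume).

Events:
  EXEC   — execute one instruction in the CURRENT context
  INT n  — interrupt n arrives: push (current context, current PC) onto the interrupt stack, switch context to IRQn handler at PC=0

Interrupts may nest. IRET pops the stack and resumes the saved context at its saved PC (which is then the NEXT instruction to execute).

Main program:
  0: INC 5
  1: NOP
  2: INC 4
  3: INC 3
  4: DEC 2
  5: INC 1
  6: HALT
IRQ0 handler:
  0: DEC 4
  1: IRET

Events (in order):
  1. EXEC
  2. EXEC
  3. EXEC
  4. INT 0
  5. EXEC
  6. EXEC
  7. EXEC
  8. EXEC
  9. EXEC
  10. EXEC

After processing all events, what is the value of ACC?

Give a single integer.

Answer: 7

Derivation:
Event 1 (EXEC): [MAIN] PC=0: INC 5 -> ACC=5
Event 2 (EXEC): [MAIN] PC=1: NOP
Event 3 (EXEC): [MAIN] PC=2: INC 4 -> ACC=9
Event 4 (INT 0): INT 0 arrives: push (MAIN, PC=3), enter IRQ0 at PC=0 (depth now 1)
Event 5 (EXEC): [IRQ0] PC=0: DEC 4 -> ACC=5
Event 6 (EXEC): [IRQ0] PC=1: IRET -> resume MAIN at PC=3 (depth now 0)
Event 7 (EXEC): [MAIN] PC=3: INC 3 -> ACC=8
Event 8 (EXEC): [MAIN] PC=4: DEC 2 -> ACC=6
Event 9 (EXEC): [MAIN] PC=5: INC 1 -> ACC=7
Event 10 (EXEC): [MAIN] PC=6: HALT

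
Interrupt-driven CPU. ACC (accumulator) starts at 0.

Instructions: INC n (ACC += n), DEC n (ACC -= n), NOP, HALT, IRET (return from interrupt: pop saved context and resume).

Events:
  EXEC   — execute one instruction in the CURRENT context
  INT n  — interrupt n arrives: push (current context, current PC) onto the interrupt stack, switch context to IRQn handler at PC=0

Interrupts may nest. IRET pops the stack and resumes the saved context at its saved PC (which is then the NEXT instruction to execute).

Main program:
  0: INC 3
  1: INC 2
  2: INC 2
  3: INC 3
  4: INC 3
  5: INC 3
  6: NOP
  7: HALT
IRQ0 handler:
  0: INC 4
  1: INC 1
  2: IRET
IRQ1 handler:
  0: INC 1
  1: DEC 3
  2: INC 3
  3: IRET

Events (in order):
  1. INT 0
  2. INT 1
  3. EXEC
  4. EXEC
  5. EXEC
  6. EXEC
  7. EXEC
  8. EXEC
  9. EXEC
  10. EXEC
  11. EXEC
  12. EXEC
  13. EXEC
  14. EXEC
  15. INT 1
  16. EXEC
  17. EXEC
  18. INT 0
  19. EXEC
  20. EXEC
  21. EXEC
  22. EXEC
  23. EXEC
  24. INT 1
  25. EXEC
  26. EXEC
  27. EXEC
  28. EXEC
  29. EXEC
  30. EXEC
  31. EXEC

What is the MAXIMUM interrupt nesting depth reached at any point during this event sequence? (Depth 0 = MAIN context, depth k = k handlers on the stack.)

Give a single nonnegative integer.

Event 1 (INT 0): INT 0 arrives: push (MAIN, PC=0), enter IRQ0 at PC=0 (depth now 1) [depth=1]
Event 2 (INT 1): INT 1 arrives: push (IRQ0, PC=0), enter IRQ1 at PC=0 (depth now 2) [depth=2]
Event 3 (EXEC): [IRQ1] PC=0: INC 1 -> ACC=1 [depth=2]
Event 4 (EXEC): [IRQ1] PC=1: DEC 3 -> ACC=-2 [depth=2]
Event 5 (EXEC): [IRQ1] PC=2: INC 3 -> ACC=1 [depth=2]
Event 6 (EXEC): [IRQ1] PC=3: IRET -> resume IRQ0 at PC=0 (depth now 1) [depth=1]
Event 7 (EXEC): [IRQ0] PC=0: INC 4 -> ACC=5 [depth=1]
Event 8 (EXEC): [IRQ0] PC=1: INC 1 -> ACC=6 [depth=1]
Event 9 (EXEC): [IRQ0] PC=2: IRET -> resume MAIN at PC=0 (depth now 0) [depth=0]
Event 10 (EXEC): [MAIN] PC=0: INC 3 -> ACC=9 [depth=0]
Event 11 (EXEC): [MAIN] PC=1: INC 2 -> ACC=11 [depth=0]
Event 12 (EXEC): [MAIN] PC=2: INC 2 -> ACC=13 [depth=0]
Event 13 (EXEC): [MAIN] PC=3: INC 3 -> ACC=16 [depth=0]
Event 14 (EXEC): [MAIN] PC=4: INC 3 -> ACC=19 [depth=0]
Event 15 (INT 1): INT 1 arrives: push (MAIN, PC=5), enter IRQ1 at PC=0 (depth now 1) [depth=1]
Event 16 (EXEC): [IRQ1] PC=0: INC 1 -> ACC=20 [depth=1]
Event 17 (EXEC): [IRQ1] PC=1: DEC 3 -> ACC=17 [depth=1]
Event 18 (INT 0): INT 0 arrives: push (IRQ1, PC=2), enter IRQ0 at PC=0 (depth now 2) [depth=2]
Event 19 (EXEC): [IRQ0] PC=0: INC 4 -> ACC=21 [depth=2]
Event 20 (EXEC): [IRQ0] PC=1: INC 1 -> ACC=22 [depth=2]
Event 21 (EXEC): [IRQ0] PC=2: IRET -> resume IRQ1 at PC=2 (depth now 1) [depth=1]
Event 22 (EXEC): [IRQ1] PC=2: INC 3 -> ACC=25 [depth=1]
Event 23 (EXEC): [IRQ1] PC=3: IRET -> resume MAIN at PC=5 (depth now 0) [depth=0]
Event 24 (INT 1): INT 1 arrives: push (MAIN, PC=5), enter IRQ1 at PC=0 (depth now 1) [depth=1]
Event 25 (EXEC): [IRQ1] PC=0: INC 1 -> ACC=26 [depth=1]
Event 26 (EXEC): [IRQ1] PC=1: DEC 3 -> ACC=23 [depth=1]
Event 27 (EXEC): [IRQ1] PC=2: INC 3 -> ACC=26 [depth=1]
Event 28 (EXEC): [IRQ1] PC=3: IRET -> resume MAIN at PC=5 (depth now 0) [depth=0]
Event 29 (EXEC): [MAIN] PC=5: INC 3 -> ACC=29 [depth=0]
Event 30 (EXEC): [MAIN] PC=6: NOP [depth=0]
Event 31 (EXEC): [MAIN] PC=7: HALT [depth=0]
Max depth observed: 2

Answer: 2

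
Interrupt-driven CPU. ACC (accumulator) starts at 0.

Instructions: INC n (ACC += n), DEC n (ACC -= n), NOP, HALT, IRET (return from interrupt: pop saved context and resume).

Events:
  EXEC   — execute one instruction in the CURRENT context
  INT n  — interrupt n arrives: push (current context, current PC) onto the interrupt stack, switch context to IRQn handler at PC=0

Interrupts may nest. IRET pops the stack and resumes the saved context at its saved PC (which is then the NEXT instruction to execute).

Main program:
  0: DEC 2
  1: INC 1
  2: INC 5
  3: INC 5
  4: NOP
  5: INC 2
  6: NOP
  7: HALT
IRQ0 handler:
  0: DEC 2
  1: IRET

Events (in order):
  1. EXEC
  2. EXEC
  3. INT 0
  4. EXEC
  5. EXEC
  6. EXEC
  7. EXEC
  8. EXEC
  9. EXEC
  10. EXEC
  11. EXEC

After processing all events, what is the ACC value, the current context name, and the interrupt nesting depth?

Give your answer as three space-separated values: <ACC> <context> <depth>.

Answer: 9 MAIN 0

Derivation:
Event 1 (EXEC): [MAIN] PC=0: DEC 2 -> ACC=-2
Event 2 (EXEC): [MAIN] PC=1: INC 1 -> ACC=-1
Event 3 (INT 0): INT 0 arrives: push (MAIN, PC=2), enter IRQ0 at PC=0 (depth now 1)
Event 4 (EXEC): [IRQ0] PC=0: DEC 2 -> ACC=-3
Event 5 (EXEC): [IRQ0] PC=1: IRET -> resume MAIN at PC=2 (depth now 0)
Event 6 (EXEC): [MAIN] PC=2: INC 5 -> ACC=2
Event 7 (EXEC): [MAIN] PC=3: INC 5 -> ACC=7
Event 8 (EXEC): [MAIN] PC=4: NOP
Event 9 (EXEC): [MAIN] PC=5: INC 2 -> ACC=9
Event 10 (EXEC): [MAIN] PC=6: NOP
Event 11 (EXEC): [MAIN] PC=7: HALT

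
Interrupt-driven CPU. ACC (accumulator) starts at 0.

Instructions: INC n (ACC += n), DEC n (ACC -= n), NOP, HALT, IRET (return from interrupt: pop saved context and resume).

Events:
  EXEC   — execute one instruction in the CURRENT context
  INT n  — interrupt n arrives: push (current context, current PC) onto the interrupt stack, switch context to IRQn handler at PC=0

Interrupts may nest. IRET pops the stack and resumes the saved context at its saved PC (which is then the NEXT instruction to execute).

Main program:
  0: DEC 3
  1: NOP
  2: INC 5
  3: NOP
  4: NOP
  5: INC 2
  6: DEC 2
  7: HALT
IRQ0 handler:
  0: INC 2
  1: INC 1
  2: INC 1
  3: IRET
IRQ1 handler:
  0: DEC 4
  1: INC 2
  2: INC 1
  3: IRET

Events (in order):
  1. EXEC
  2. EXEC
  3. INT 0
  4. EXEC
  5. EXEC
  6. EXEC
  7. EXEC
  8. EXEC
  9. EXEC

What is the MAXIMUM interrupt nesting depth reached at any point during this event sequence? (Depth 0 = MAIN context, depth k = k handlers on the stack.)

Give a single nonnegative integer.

Event 1 (EXEC): [MAIN] PC=0: DEC 3 -> ACC=-3 [depth=0]
Event 2 (EXEC): [MAIN] PC=1: NOP [depth=0]
Event 3 (INT 0): INT 0 arrives: push (MAIN, PC=2), enter IRQ0 at PC=0 (depth now 1) [depth=1]
Event 4 (EXEC): [IRQ0] PC=0: INC 2 -> ACC=-1 [depth=1]
Event 5 (EXEC): [IRQ0] PC=1: INC 1 -> ACC=0 [depth=1]
Event 6 (EXEC): [IRQ0] PC=2: INC 1 -> ACC=1 [depth=1]
Event 7 (EXEC): [IRQ0] PC=3: IRET -> resume MAIN at PC=2 (depth now 0) [depth=0]
Event 8 (EXEC): [MAIN] PC=2: INC 5 -> ACC=6 [depth=0]
Event 9 (EXEC): [MAIN] PC=3: NOP [depth=0]
Max depth observed: 1

Answer: 1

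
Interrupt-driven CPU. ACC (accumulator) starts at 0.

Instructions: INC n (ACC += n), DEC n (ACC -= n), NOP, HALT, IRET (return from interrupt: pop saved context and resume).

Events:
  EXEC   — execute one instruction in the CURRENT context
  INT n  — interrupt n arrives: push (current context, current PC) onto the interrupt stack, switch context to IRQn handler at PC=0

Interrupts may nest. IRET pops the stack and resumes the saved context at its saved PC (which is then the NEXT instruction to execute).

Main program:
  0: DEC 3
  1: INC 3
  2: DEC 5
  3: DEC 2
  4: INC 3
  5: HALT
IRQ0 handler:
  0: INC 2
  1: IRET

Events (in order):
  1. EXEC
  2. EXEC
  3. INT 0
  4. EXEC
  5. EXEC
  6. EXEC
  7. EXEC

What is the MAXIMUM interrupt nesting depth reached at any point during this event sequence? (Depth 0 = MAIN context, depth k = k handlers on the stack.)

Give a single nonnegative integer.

Event 1 (EXEC): [MAIN] PC=0: DEC 3 -> ACC=-3 [depth=0]
Event 2 (EXEC): [MAIN] PC=1: INC 3 -> ACC=0 [depth=0]
Event 3 (INT 0): INT 0 arrives: push (MAIN, PC=2), enter IRQ0 at PC=0 (depth now 1) [depth=1]
Event 4 (EXEC): [IRQ0] PC=0: INC 2 -> ACC=2 [depth=1]
Event 5 (EXEC): [IRQ0] PC=1: IRET -> resume MAIN at PC=2 (depth now 0) [depth=0]
Event 6 (EXEC): [MAIN] PC=2: DEC 5 -> ACC=-3 [depth=0]
Event 7 (EXEC): [MAIN] PC=3: DEC 2 -> ACC=-5 [depth=0]
Max depth observed: 1

Answer: 1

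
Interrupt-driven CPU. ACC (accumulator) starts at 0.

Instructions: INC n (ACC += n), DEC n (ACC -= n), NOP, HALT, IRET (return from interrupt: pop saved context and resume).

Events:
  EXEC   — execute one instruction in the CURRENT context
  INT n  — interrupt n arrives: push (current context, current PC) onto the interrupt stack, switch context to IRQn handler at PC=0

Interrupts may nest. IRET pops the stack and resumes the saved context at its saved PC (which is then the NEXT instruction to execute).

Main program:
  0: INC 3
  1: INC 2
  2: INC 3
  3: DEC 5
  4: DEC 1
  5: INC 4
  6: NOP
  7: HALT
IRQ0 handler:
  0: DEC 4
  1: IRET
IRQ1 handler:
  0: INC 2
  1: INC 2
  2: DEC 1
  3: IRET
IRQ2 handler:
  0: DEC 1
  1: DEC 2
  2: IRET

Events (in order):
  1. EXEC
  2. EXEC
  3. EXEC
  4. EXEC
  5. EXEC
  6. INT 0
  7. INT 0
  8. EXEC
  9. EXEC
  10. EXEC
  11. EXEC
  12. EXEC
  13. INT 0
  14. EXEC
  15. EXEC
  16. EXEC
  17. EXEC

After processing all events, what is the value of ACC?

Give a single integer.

Answer: -6

Derivation:
Event 1 (EXEC): [MAIN] PC=0: INC 3 -> ACC=3
Event 2 (EXEC): [MAIN] PC=1: INC 2 -> ACC=5
Event 3 (EXEC): [MAIN] PC=2: INC 3 -> ACC=8
Event 4 (EXEC): [MAIN] PC=3: DEC 5 -> ACC=3
Event 5 (EXEC): [MAIN] PC=4: DEC 1 -> ACC=2
Event 6 (INT 0): INT 0 arrives: push (MAIN, PC=5), enter IRQ0 at PC=0 (depth now 1)
Event 7 (INT 0): INT 0 arrives: push (IRQ0, PC=0), enter IRQ0 at PC=0 (depth now 2)
Event 8 (EXEC): [IRQ0] PC=0: DEC 4 -> ACC=-2
Event 9 (EXEC): [IRQ0] PC=1: IRET -> resume IRQ0 at PC=0 (depth now 1)
Event 10 (EXEC): [IRQ0] PC=0: DEC 4 -> ACC=-6
Event 11 (EXEC): [IRQ0] PC=1: IRET -> resume MAIN at PC=5 (depth now 0)
Event 12 (EXEC): [MAIN] PC=5: INC 4 -> ACC=-2
Event 13 (INT 0): INT 0 arrives: push (MAIN, PC=6), enter IRQ0 at PC=0 (depth now 1)
Event 14 (EXEC): [IRQ0] PC=0: DEC 4 -> ACC=-6
Event 15 (EXEC): [IRQ0] PC=1: IRET -> resume MAIN at PC=6 (depth now 0)
Event 16 (EXEC): [MAIN] PC=6: NOP
Event 17 (EXEC): [MAIN] PC=7: HALT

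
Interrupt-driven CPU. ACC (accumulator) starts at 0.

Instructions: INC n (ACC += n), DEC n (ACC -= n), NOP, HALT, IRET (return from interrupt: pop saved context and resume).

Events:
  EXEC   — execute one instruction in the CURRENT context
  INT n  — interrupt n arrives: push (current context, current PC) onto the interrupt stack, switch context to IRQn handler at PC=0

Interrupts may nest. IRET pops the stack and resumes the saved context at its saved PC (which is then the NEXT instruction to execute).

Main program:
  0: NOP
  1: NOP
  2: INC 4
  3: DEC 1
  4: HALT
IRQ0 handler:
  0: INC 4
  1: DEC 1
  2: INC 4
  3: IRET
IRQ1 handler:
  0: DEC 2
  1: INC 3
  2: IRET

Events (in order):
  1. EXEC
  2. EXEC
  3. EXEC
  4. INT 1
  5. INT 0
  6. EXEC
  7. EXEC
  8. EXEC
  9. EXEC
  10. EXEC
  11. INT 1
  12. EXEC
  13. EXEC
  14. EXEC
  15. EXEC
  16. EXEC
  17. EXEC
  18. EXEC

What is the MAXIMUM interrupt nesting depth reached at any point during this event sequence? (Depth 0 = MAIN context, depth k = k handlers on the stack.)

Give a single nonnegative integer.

Event 1 (EXEC): [MAIN] PC=0: NOP [depth=0]
Event 2 (EXEC): [MAIN] PC=1: NOP [depth=0]
Event 3 (EXEC): [MAIN] PC=2: INC 4 -> ACC=4 [depth=0]
Event 4 (INT 1): INT 1 arrives: push (MAIN, PC=3), enter IRQ1 at PC=0 (depth now 1) [depth=1]
Event 5 (INT 0): INT 0 arrives: push (IRQ1, PC=0), enter IRQ0 at PC=0 (depth now 2) [depth=2]
Event 6 (EXEC): [IRQ0] PC=0: INC 4 -> ACC=8 [depth=2]
Event 7 (EXEC): [IRQ0] PC=1: DEC 1 -> ACC=7 [depth=2]
Event 8 (EXEC): [IRQ0] PC=2: INC 4 -> ACC=11 [depth=2]
Event 9 (EXEC): [IRQ0] PC=3: IRET -> resume IRQ1 at PC=0 (depth now 1) [depth=1]
Event 10 (EXEC): [IRQ1] PC=0: DEC 2 -> ACC=9 [depth=1]
Event 11 (INT 1): INT 1 arrives: push (IRQ1, PC=1), enter IRQ1 at PC=0 (depth now 2) [depth=2]
Event 12 (EXEC): [IRQ1] PC=0: DEC 2 -> ACC=7 [depth=2]
Event 13 (EXEC): [IRQ1] PC=1: INC 3 -> ACC=10 [depth=2]
Event 14 (EXEC): [IRQ1] PC=2: IRET -> resume IRQ1 at PC=1 (depth now 1) [depth=1]
Event 15 (EXEC): [IRQ1] PC=1: INC 3 -> ACC=13 [depth=1]
Event 16 (EXEC): [IRQ1] PC=2: IRET -> resume MAIN at PC=3 (depth now 0) [depth=0]
Event 17 (EXEC): [MAIN] PC=3: DEC 1 -> ACC=12 [depth=0]
Event 18 (EXEC): [MAIN] PC=4: HALT [depth=0]
Max depth observed: 2

Answer: 2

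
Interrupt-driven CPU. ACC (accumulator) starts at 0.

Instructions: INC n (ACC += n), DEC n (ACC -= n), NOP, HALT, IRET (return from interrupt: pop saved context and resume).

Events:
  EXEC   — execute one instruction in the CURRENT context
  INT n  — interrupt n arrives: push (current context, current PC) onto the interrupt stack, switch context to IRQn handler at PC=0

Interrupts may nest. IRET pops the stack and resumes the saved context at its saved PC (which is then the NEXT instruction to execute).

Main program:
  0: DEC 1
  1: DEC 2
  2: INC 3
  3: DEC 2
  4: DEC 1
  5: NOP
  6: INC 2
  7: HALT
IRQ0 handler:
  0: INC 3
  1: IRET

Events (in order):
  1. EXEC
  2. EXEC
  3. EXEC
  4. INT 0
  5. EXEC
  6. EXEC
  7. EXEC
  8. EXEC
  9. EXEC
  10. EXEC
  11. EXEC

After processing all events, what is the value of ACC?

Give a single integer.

Answer: 2

Derivation:
Event 1 (EXEC): [MAIN] PC=0: DEC 1 -> ACC=-1
Event 2 (EXEC): [MAIN] PC=1: DEC 2 -> ACC=-3
Event 3 (EXEC): [MAIN] PC=2: INC 3 -> ACC=0
Event 4 (INT 0): INT 0 arrives: push (MAIN, PC=3), enter IRQ0 at PC=0 (depth now 1)
Event 5 (EXEC): [IRQ0] PC=0: INC 3 -> ACC=3
Event 6 (EXEC): [IRQ0] PC=1: IRET -> resume MAIN at PC=3 (depth now 0)
Event 7 (EXEC): [MAIN] PC=3: DEC 2 -> ACC=1
Event 8 (EXEC): [MAIN] PC=4: DEC 1 -> ACC=0
Event 9 (EXEC): [MAIN] PC=5: NOP
Event 10 (EXEC): [MAIN] PC=6: INC 2 -> ACC=2
Event 11 (EXEC): [MAIN] PC=7: HALT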